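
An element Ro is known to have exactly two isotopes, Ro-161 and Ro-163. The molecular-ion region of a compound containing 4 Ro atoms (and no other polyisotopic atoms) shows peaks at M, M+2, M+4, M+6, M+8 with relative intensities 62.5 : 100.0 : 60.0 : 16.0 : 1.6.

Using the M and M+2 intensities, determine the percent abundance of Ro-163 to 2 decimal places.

28.57%

If p is the fraction of Ro that is Ro-161, then I(M+2)/I(M) = [C(4,1)·p^3·(1−p)] / p^4 = 4·(1−p)/p = 100.0/62.5 = 1.6000
(1−p)/p = 1.6000/4 = 0.4000  ⇒  p = 1/(1 + 0.4000) = 0.7143
Ro-161: 71.43%, Ro-163: 28.57%.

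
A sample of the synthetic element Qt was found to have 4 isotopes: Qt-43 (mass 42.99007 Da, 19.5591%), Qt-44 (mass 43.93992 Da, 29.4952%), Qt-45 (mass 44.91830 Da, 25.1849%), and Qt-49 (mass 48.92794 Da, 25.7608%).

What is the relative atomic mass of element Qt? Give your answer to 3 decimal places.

Average mass = Σ (abundance × isotope mass) = 0.195591 × 42.99007 + 0.294952 × 43.93992 + 0.251849 × 44.91830 + 0.257608 × 48.92794
= 8.408471 + 12.960167 + 11.312629 + 12.604229 = 45.285496 Da

45.285 Da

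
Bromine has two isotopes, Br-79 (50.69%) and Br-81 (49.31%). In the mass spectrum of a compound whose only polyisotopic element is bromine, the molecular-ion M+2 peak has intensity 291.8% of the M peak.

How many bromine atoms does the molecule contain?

With n Br atoms, P(M+2)/P(M) = C(n,1)·p^(n−1)q / p^n = n·q/p = n · 0.4931/0.5069.
n = 2.918 × 0.5069/0.4931 = 3.00 ≈ 3

3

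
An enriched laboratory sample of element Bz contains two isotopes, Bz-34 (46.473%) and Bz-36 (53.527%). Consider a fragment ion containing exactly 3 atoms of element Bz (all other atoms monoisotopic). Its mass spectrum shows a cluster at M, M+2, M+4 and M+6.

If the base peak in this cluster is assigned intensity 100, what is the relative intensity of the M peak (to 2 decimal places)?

25.13

Term probabilities: M 0.1004, M+2 0.3468, M+4 0.3995, M+6 0.1534. Base peak = M+4.
P(M+4) = C(3,2) × 0.46473^1 × 0.53527^2 = 3 × 0.46473 × 0.28651397 = 0.399455 (base)
P(M) = C(3,0) × 0.46473^3 × 0.53527^0 = 1 × 0.10036958 × 1.0000 = 0.100370
Relative intensity = 0.100370 / 0.399455 × 100 = 25.13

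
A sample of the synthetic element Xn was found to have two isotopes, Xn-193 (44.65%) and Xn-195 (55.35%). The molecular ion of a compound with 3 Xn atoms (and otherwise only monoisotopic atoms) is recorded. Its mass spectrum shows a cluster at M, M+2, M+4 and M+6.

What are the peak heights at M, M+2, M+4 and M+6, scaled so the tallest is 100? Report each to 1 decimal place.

21.7 : 80.7 : 100.0 : 41.3

Each Xn atom is independently Xn-193 (p = 0.4465) or Xn-195 (q = 0.5535); the cluster is the binomial expansion (p + q)^3.
P(M) = 0.4465^3 = 0.089015
P(M+2) = 3 × 0.4465^2 × 0.5535^1 = 0.331041
P(M+4) = 3 × 0.4465^1 × 0.5535^2 = 0.410372
P(M+6) = 0.5535^3 = 0.169572
The M+4 peak is largest (0.410372); scaling to 100 gives 21.7 : 80.7 : 100.0 : 41.3.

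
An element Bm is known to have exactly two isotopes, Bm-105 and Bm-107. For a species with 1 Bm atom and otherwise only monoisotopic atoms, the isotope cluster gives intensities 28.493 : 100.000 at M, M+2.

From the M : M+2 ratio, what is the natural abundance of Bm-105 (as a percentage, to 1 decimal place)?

22.2%

If p is the fraction of Bm that is Bm-105, then I(M+2)/I(M) = [C(1,1)·p^0·(1−p)] / p^1 = 1·(1−p)/p = 100.000/28.493 = 3.5096
(1−p)/p = 3.5096/1 = 3.5096  ⇒  p = 1/(1 + 3.5096) = 0.2217
Bm-105: 22.2%, Bm-107: 77.8%.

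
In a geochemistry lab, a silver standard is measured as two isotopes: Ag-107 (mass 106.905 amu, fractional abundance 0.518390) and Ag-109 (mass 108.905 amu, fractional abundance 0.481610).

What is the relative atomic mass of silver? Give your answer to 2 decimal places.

107.87 amu

Weight each isotope mass by its fractional abundance: 0.518390 × 106.905 + 0.481610 × 108.905
= 55.4185 + 52.4497 = 107.8682 amu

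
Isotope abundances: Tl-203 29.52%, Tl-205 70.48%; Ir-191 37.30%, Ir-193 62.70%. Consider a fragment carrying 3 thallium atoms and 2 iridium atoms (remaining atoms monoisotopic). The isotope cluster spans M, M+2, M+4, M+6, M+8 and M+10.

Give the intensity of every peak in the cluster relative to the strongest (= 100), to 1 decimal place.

Thallium pattern (n=3): 0.02572463 : 0.18425524 : 0.43991564 : 0.35010449
Iridium pattern (n=2): 0.139129 : 0.467742 : 0.393129
Convolve the two distributions (both contribute in 2-u steps):
  M: 0.02572463×0.139129 = 0.003579
  M+2: 0.02572463×0.467742 + 0.18425524×0.139129 = 0.037668
  M+4: 0.02572463×0.393129 + 0.18425524×0.467742 + 0.43991564×0.139129 = 0.157502
  M+6: 0.18425524×0.393129 + 0.43991564×0.467742 + 0.35010449×0.139129 = 0.326913
  M+8: 0.43991564×0.393129 + 0.35010449×0.467742 = 0.336702
  M+10: 0.35010449×0.393129 = 0.137636
Scale to base peak (0.336702) = 100: 1.1 : 11.2 : 46.8 : 97.1 : 100.0 : 40.9

1.1 : 11.2 : 46.8 : 97.1 : 100.0 : 40.9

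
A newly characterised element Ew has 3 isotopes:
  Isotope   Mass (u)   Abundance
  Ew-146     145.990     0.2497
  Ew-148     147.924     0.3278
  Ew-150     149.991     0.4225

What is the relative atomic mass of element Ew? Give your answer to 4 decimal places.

148.3144 u

Ar = Σ fᵢ·mᵢ = 0.2497 × 145.990 + 0.3278 × 147.924 + 0.4225 × 149.991
= 36.45370 + 48.48949 + 63.37120 = 148.31439 u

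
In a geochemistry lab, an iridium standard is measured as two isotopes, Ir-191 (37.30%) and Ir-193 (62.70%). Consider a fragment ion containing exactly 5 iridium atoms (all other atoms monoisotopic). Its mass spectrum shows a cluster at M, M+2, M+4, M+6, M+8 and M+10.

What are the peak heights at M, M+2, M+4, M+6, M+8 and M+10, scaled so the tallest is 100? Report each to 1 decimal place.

Each Ir atom is independently Ir-191 (p = 0.3730) or Ir-193 (q = 0.6270); the cluster is the binomial expansion (p + q)^5.
P(M) = 0.3730^5 = 0.007220
P(M+2) = 5 × 0.3730^4 × 0.6270^1 = 0.060684
P(M+4) = 10 × 0.3730^3 × 0.6270^2 = 0.204015
P(M+6) = 10 × 0.3730^2 × 0.6270^3 = 0.342942
P(M+8) = 5 × 0.3730^1 × 0.6270^4 = 0.288237
P(M+10) = 0.6270^5 = 0.096903
The M+6 peak is largest (0.342942); scaling to 100 gives 2.1 : 17.7 : 59.5 : 100.0 : 84.0 : 28.3.

2.1 : 17.7 : 59.5 : 100.0 : 84.0 : 28.3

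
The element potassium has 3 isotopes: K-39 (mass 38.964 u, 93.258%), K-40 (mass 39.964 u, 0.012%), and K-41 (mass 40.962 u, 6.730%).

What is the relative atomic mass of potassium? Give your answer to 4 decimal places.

39.0986 u

Ar = Σ fᵢ·mᵢ = 0.93258 × 38.964 + 0.00012 × 39.964 + 0.06730 × 40.962
= 36.33705 + 0.00480 + 2.75674 = 39.09859 u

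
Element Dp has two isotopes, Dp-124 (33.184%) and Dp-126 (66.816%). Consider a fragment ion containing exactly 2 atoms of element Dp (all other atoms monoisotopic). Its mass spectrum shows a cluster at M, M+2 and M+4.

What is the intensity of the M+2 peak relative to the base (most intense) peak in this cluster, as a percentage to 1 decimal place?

Binomial terms of (0.33184 + 0.66816)^2: M 0.1101, M+2 0.4434, M+4 0.4464 → M+4 is the base peak.
P(M+4) = C(2,2) × 0.33184^0 × 0.66816^2 = 1 × 1.0000 × 0.44643779 = 0.446438 (base)
P(M+2) = C(2,1) × 0.33184^1 × 0.66816^1 = 2 × 0.33184 × 0.66816 = 0.443444
Relative intensity = 0.443444 / 0.446438 × 100 = 99.3

99.3%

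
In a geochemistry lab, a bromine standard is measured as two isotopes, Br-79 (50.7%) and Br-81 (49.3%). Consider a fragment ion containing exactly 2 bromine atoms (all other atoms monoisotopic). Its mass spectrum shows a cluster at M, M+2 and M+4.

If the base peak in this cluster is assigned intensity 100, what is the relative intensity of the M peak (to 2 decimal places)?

Binomial terms of (0.507 + 0.493)^2: M 0.2570, M+2 0.4999, M+4 0.2430 → M+2 is the base peak.
P(M+2) = C(2,1) × 0.507^1 × 0.493^1 = 2 × 0.5070 × 0.4930 = 0.499902 (base)
P(M) = C(2,0) × 0.507^2 × 0.493^0 = 1 × 0.257049 × 1.0000 = 0.257049
Relative intensity = 0.257049 / 0.499902 × 100 = 51.42

51.42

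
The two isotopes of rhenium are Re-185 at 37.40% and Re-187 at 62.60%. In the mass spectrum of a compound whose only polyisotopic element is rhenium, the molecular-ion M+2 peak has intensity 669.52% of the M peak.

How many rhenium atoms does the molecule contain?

4

The M+2/M ratio from n Re atoms is n · q/p = n · 0.6260/0.3740.
n = 6.6952 × 0.3740/0.6260 = 4.00 ≈ 4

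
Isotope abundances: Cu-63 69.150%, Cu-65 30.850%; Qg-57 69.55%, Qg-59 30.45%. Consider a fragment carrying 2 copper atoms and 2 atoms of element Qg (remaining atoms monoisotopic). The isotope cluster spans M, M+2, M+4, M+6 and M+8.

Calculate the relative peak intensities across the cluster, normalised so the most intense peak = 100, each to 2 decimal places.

56.56 : 100.00 : 66.29 : 19.53 : 2.16

Copper pattern (n=2): 0.47817225 : 0.4266555 : 0.09517225
Element Qg pattern (n=2): 0.48372025 : 0.4235595 : 0.09272025
Convolve the two distributions (both contribute in 2-u steps):
  M: 0.47817225×0.48372025 = 0.231302
  M+2: 0.47817225×0.4235595 + 0.4266555×0.48372025 = 0.408916
  M+4: 0.47817225×0.09272025 + 0.4266555×0.4235595 + 0.09517225×0.48372025 = 0.271087
  M+6: 0.4266555×0.09272025 + 0.09517225×0.4235595 = 0.079871
  M+8: 0.09517225×0.09272025 = 0.008824
Scale to base peak (0.408916) = 100: 56.56 : 100.00 : 66.29 : 19.53 : 2.16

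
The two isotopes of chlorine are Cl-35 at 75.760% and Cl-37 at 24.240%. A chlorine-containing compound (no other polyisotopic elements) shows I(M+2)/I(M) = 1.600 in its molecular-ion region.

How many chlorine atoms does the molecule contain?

The M+2/M ratio from n Cl atoms is n · q/p = n · 0.24240/0.75760.
n = 1.600 × 0.75760/0.24240 = 5.00 ≈ 5

5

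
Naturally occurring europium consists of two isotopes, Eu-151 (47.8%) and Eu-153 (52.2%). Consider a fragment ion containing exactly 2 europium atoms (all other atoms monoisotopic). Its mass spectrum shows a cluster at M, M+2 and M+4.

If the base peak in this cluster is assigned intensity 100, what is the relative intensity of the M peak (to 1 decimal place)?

45.8

Term probabilities: M 0.2285, M+2 0.4990, M+4 0.2725. Base peak = M+2.
P(M+2) = C(2,1) × 0.478^1 × 0.522^1 = 2 × 0.4780 × 0.5220 = 0.499032 (base)
P(M) = C(2,0) × 0.478^2 × 0.522^0 = 1 × 0.228484 × 1.0000 = 0.228484
Relative intensity = 0.228484 / 0.499032 × 100 = 45.8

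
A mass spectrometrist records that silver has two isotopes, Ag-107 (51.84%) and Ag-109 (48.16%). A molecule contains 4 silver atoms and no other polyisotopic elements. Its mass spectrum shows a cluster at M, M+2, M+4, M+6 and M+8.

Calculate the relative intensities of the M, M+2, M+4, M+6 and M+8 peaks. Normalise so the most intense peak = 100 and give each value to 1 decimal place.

19.3 : 71.8 : 100.0 : 61.9 : 14.4

Each Ag atom is independently Ag-107 (p = 0.5184) or Ag-109 (q = 0.4816); the cluster is the binomial expansion (p + q)^4.
P(M) = 0.5184^4 = 0.072220
P(M+2) = 4 × 0.5184^3 × 0.4816^1 = 0.268375
P(M+4) = 6 × 0.5184^2 × 0.4816^2 = 0.373985
P(M+6) = 4 × 0.5184^1 × 0.4816^3 = 0.231624
P(M+8) = 0.4816^4 = 0.053795
The M+4 peak is largest (0.373985); scaling to 100 gives 19.3 : 71.8 : 100.0 : 61.9 : 14.4.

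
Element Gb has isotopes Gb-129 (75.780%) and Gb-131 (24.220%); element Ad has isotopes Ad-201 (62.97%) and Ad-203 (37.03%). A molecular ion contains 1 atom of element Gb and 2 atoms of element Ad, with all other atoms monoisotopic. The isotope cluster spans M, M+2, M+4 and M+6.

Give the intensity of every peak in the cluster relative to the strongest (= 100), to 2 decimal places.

66.86 : 100.00 : 48.25 : 7.39

Element Gb pattern (n=1): 0.7578 : 0.2422
Element Ad pattern (n=2): 0.39652209 : 0.46635582 : 0.13712209
Convolve the two distributions (both contribute in 2-u steps):
  M: 0.7578×0.39652209 = 0.300484
  M+2: 0.7578×0.46635582 + 0.2422×0.39652209 = 0.449442
  M+4: 0.7578×0.13712209 + 0.2422×0.46635582 = 0.216862
  M+6: 0.2422×0.13712209 = 0.033211
Scale to base peak (0.449442) = 100: 66.86 : 100.00 : 48.25 : 7.39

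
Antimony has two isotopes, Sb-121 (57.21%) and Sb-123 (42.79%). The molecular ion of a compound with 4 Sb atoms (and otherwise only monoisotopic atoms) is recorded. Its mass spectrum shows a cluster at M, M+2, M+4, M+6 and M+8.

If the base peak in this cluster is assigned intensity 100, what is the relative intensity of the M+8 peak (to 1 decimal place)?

9.3

(0.5721 + 0.4279)^4 gives M 0.1071, M+2 0.3205, M+4 0.3596, M+6 0.1793, M+8 0.0335; the largest is M+4.
P(M+4) = C(4,2) × 0.5721^2 × 0.4279^2 = 6 × 0.32729841 × 0.18309841 = 0.359567 (base)
P(M+8) = C(4,4) × 0.5721^0 × 0.4279^4 = 1 × 1.0000 × 0.03352503 = 0.033525
Relative intensity = 0.033525 / 0.359567 × 100 = 9.3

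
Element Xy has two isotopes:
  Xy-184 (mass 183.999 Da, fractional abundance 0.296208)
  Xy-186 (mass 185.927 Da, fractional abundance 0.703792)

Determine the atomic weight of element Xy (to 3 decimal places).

185.356 Da

Average mass = Σ (abundance × isotope mass) = 0.296208 × 183.999 + 0.703792 × 185.927
= 54.5020 + 130.8539 = 185.3559 Da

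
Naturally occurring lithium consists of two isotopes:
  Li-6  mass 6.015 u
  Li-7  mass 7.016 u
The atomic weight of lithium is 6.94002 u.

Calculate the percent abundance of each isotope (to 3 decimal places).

Let x be the fractional abundance of Li-6; then Li-7 has abundance 1 − x.
6.015·x + 7.016·(1 − x) = 6.94002
(6.015 − 7.016)·x = 6.94002 − 7.016
x = -0.07598 / -1.001 = 0.07590 → 7.590% Li-6, 92.410% Li-7.

Li-6: 7.590%, Li-7: 92.410%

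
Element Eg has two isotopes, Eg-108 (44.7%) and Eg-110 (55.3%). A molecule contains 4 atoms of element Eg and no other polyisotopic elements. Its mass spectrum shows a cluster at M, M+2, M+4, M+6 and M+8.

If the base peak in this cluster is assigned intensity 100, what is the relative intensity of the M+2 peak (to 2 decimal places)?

53.89

Binomial terms of (0.447 + 0.553)^4: M 0.0399, M+2 0.1976, M+4 0.3666, M+6 0.3024, M+8 0.0935 → M+4 is the base peak.
P(M+4) = C(4,2) × 0.447^2 × 0.553^2 = 6 × 0.199809 × 0.305809 = 0.366620 (base)
P(M+2) = C(4,1) × 0.447^3 × 0.553^1 = 4 × 0.08931462 × 0.5530 = 0.197564
Relative intensity = 0.197564 / 0.366620 × 100 = 53.89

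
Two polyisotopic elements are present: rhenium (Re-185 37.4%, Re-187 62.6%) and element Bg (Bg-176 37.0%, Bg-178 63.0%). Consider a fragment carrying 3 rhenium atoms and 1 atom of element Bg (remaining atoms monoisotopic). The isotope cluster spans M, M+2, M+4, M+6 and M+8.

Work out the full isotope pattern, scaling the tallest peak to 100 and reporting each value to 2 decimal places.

Rhenium pattern (n=3): 0.05231362 : 0.26268713 : 0.43968487 : 0.24531438
Element Bg pattern (n=1): 0.3700 : 0.6300
Convolve the two distributions (both contribute in 2-u steps):
  M: 0.05231362×0.3700 = 0.019356
  M+2: 0.05231362×0.6300 + 0.26268713×0.3700 = 0.130152
  M+4: 0.26268713×0.6300 + 0.43968487×0.3700 = 0.328176
  M+6: 0.43968487×0.6300 + 0.24531438×0.3700 = 0.367768
  M+8: 0.24531438×0.6300 = 0.154548
Scale to base peak (0.367768) = 100: 5.26 : 35.39 : 89.23 : 100.00 : 42.02

5.26 : 35.39 : 89.23 : 100.00 : 42.02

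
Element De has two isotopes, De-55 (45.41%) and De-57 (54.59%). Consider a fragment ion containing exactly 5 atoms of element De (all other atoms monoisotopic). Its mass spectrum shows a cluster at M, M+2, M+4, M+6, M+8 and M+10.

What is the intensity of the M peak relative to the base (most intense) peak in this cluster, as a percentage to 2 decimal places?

5.76%

(0.4541 + 0.5459)^5 gives M 0.0193, M+2 0.1161, M+4 0.2790, M+6 0.3355, M+8 0.2016, M+10 0.0485; the largest is M+6.
P(M+6) = C(5,3) × 0.4541^2 × 0.5459^3 = 10 × 0.20620681 × 0.16268192 = 0.335461 (base)
P(M) = C(5,0) × 0.4541^5 × 0.5459^0 = 1 × 0.0193089 × 1.0000 = 0.019309
Relative intensity = 0.019309 / 0.335461 × 100 = 5.76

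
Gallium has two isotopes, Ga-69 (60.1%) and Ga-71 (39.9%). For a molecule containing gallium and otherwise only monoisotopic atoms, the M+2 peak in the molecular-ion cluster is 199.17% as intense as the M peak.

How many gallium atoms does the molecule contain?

3

With n Ga atoms, P(M+2)/P(M) = C(n,1)·p^(n−1)q / p^n = n·q/p = n · 0.399/0.601.
n = 1.9917 × 0.601/0.399 = 3.00 ≈ 3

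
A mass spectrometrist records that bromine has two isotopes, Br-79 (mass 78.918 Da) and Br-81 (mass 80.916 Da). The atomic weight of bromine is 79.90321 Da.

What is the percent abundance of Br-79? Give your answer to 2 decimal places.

50.69%

With x = fraction of Br-79 (so Br-81 is 1 − x):
78.918·x + 80.916·(1 − x) = 79.90321
(78.918 − 80.916)·x = 79.90321 − 80.916
x = -1.01279 / -1.998 = 0.50690 → 50.69% Br-79, 49.31% Br-81.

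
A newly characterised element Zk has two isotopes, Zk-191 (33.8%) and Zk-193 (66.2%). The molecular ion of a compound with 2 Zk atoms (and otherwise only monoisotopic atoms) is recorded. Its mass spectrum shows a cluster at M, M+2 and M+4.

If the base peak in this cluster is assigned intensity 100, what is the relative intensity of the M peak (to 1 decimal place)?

25.5

(0.338 + 0.662)^2 gives M 0.1142, M+2 0.4475, M+4 0.4382; the largest is M+2.
P(M+2) = C(2,1) × 0.338^1 × 0.662^1 = 2 × 0.3380 × 0.6620 = 0.447512 (base)
P(M) = C(2,0) × 0.338^2 × 0.662^0 = 1 × 0.114244 × 1.0000 = 0.114244
Relative intensity = 0.114244 / 0.447512 × 100 = 25.5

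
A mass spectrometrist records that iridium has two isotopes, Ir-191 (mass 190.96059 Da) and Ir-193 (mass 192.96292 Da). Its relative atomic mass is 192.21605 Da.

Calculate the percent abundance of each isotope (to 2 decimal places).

Let x be the fractional abundance of Ir-191; then Ir-193 has abundance 1 − x.
190.96059·x + 192.96292·(1 − x) = 192.21605
(190.96059 − 192.96292)·x = 192.21605 − 192.96292
x = -0.74687 / -2.00233 = 0.37300 → 37.30% Ir-191, 62.70% Ir-193.

Ir-191: 37.30%, Ir-193: 62.70%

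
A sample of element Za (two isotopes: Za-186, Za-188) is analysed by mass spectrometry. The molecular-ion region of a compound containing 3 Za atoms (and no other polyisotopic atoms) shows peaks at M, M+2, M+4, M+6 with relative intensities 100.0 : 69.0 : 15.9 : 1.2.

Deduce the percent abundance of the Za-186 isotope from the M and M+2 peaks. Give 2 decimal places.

If p is the fraction of Za that is Za-186, then I(M+2)/I(M) = [C(3,1)·p^2·(1−p)] / p^3 = 3·(1−p)/p = 69.0/100.0 = 0.6900
(1−p)/p = 0.6900/3 = 0.2300  ⇒  p = 1/(1 + 0.2300) = 0.8130
Za-186: 81.30%, Za-188: 18.70%.

81.30%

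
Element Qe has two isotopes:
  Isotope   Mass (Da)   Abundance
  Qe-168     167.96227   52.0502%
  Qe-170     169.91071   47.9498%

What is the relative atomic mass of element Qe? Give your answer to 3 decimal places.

168.897 Da

Weight each isotope mass by its fractional abundance: 0.520502 × 167.96227 + 0.479498 × 169.91071
= 87.424697 + 81.471846 = 168.896543 Da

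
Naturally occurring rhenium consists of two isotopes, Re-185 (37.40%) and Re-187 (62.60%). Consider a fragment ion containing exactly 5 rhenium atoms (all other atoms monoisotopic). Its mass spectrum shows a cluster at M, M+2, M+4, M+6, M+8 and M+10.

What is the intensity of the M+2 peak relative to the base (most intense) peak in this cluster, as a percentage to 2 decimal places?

17.85%

Binomial terms of (0.3740 + 0.6260)^5: M 0.0073, M+2 0.0612, M+4 0.2050, M+6 0.3431, M+8 0.2872, M+10 0.0961 → M+6 is the base peak.
P(M+6) = C(5,3) × 0.3740^2 × 0.6260^3 = 10 × 0.139876 × 0.24531438 = 0.343136 (base)
P(M+2) = C(5,1) × 0.3740^4 × 0.6260^1 = 5 × 0.0195653 × 0.6260 = 0.061239
Relative intensity = 0.061239 / 0.343136 × 100 = 17.85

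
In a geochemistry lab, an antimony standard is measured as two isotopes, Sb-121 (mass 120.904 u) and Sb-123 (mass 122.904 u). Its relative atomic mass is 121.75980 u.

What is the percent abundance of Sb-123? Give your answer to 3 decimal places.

42.790%

Let x be the fractional abundance of Sb-121; then Sb-123 has abundance 1 − x.
120.904·x + 122.904·(1 − x) = 121.75980
(120.904 − 122.904)·x = 121.75980 − 122.904
x = -1.14420 / -2.000 = 0.57210 → 57.210% Sb-121, 42.790% Sb-123.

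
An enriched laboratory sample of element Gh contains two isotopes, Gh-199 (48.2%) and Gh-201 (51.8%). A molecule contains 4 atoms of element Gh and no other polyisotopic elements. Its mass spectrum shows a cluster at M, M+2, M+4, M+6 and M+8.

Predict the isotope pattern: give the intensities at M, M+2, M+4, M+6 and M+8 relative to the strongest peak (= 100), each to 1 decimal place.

14.4 : 62.0 : 100.0 : 71.6 : 19.2

Expanding (0.482 + 0.518)^4:
P(M) = 0.482^4 = 0.053974
P(M+2) = 4 × 0.482^3 × 0.518^1 = 0.232023
P(M+4) = 6 × 0.482^2 × 0.518^2 = 0.374029
P(M+6) = 4 × 0.482^1 × 0.518^3 = 0.267976
P(M+8) = 0.518^4 = 0.071998
The M+4 peak is largest (0.374029); scaling to 100 gives 14.4 : 62.0 : 100.0 : 71.6 : 19.2.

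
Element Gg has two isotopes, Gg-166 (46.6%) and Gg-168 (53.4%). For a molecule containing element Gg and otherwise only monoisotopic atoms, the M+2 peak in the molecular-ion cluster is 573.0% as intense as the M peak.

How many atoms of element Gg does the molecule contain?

5

With n Gg atoms, P(M+2)/P(M) = C(n,1)·p^(n−1)q / p^n = n·q/p = n · 0.534/0.466.
n = 5.730 × 0.466/0.534 = 5.00 ≈ 5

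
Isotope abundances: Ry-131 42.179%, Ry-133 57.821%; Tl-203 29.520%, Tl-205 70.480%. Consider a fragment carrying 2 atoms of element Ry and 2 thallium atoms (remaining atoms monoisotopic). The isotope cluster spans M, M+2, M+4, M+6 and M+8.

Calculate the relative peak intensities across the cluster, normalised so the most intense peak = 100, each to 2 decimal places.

4.06 : 30.55 : 84.02 : 100.00 : 43.54

Element Ry pattern (n=2): 0.1779068 : 0.48776639 : 0.3343268
Thallium pattern (n=2): 0.08714304 : 0.41611392 : 0.49674304
Convolve the two distributions (both contribute in 2-u steps):
  M: 0.1779068×0.08714304 = 0.015503
  M+2: 0.1779068×0.41611392 + 0.48776639×0.08714304 = 0.116535
  M+4: 0.1779068×0.49674304 + 0.48776639×0.41611392 + 0.3343268×0.08714304 = 0.320475
  M+6: 0.48776639×0.49674304 + 0.3343268×0.41611392 = 0.381413
  M+8: 0.3343268×0.49674304 = 0.166075
Scale to base peak (0.381413) = 100: 4.06 : 30.55 : 84.02 : 100.00 : 43.54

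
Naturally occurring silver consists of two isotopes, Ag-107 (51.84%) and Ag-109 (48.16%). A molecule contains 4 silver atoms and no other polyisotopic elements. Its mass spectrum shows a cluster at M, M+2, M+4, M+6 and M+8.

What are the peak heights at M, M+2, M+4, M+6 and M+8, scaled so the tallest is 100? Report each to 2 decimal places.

Each Ag atom is independently Ag-107 (p = 0.5184) or Ag-109 (q = 0.4816); the cluster is the binomial expansion (p + q)^4.
P(M) = 0.5184^4 = 0.072220
P(M+2) = 4 × 0.5184^3 × 0.4816^1 = 0.268375
P(M+4) = 6 × 0.5184^2 × 0.4816^2 = 0.373985
P(M+6) = 4 × 0.5184^1 × 0.4816^3 = 0.231624
P(M+8) = 0.4816^4 = 0.053795
The M+4 peak is largest (0.373985); scaling to 100 gives 19.31 : 71.76 : 100.00 : 61.93 : 14.38.

19.31 : 71.76 : 100.00 : 61.93 : 14.38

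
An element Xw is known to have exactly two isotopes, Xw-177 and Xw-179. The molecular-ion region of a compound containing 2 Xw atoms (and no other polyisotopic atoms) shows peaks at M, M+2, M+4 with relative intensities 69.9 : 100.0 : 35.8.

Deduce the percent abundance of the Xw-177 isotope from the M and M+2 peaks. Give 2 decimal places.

58.30%

Write p for the Xw-177 fraction. I(M+2)/I(M) = [C(2,1)·p^1·(1−p)] / p^2 = 2·(1−p)/p = 100.0/69.9 = 1.4306
(1−p)/p = 1.4306/2 = 0.7153  ⇒  p = 1/(1 + 0.7153) = 0.5830
Xw-177: 58.30%, Xw-179: 41.70%.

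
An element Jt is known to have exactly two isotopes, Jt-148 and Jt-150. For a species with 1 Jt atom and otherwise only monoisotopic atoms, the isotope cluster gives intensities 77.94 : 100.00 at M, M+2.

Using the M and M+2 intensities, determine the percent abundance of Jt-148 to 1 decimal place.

Write p for the Jt-148 fraction. I(M+2)/I(M) = [C(1,1)·p^0·(1−p)] / p^1 = 1·(1−p)/p = 100.00/77.94 = 1.2830
(1−p)/p = 1.2830/1 = 1.2830  ⇒  p = 1/(1 + 1.2830) = 0.4380
Jt-148: 43.8%, Jt-150: 56.2%.

43.8%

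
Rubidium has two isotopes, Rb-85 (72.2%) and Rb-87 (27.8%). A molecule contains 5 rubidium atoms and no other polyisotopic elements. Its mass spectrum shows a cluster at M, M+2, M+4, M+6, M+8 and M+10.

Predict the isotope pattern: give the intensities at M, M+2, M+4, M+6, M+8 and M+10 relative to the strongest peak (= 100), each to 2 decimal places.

Each Rb atom is independently Rb-85 (p = 0.722) or Rb-87 (q = 0.278); the cluster is the binomial expansion (p + q)^5.
P(M) = 0.722^5 = 0.196194
P(M+2) = 5 × 0.722^4 × 0.278^1 = 0.377714
P(M+4) = 10 × 0.722^3 × 0.278^2 = 0.290872
P(M+6) = 10 × 0.722^2 × 0.278^3 = 0.111998
P(M+8) = 5 × 0.722^1 × 0.278^4 = 0.021562
P(M+10) = 0.278^5 = 0.001660
The M+2 peak is largest (0.377714); scaling to 100 gives 51.94 : 100.00 : 77.01 : 29.65 : 5.71 : 0.44.

51.94 : 100.00 : 77.01 : 29.65 : 5.71 : 0.44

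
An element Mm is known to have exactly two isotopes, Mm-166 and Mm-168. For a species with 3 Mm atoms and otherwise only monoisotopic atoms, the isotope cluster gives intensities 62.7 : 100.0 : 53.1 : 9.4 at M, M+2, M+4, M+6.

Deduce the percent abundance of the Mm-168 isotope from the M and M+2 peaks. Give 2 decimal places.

34.71%

Let p = fractional abundance of Mm-166. I(M+2)/I(M) = [C(3,1)·p^2·(1−p)] / p^3 = 3·(1−p)/p = 100.0/62.7 = 1.5949
(1−p)/p = 1.5949/3 = 0.5316  ⇒  p = 1/(1 + 0.5316) = 0.6529
Mm-166: 65.29%, Mm-168: 34.71%.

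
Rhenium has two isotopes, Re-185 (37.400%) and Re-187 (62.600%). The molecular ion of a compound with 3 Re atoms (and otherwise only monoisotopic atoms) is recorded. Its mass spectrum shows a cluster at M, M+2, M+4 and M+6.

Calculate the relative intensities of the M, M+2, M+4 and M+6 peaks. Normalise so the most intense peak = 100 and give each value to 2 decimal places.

11.90 : 59.74 : 100.00 : 55.79

Expanding (0.37400 + 0.62600)^3:
P(M) = 0.37400^3 = 0.052314
P(M+2) = 3 × 0.37400^2 × 0.62600^1 = 0.262687
P(M+4) = 3 × 0.37400^1 × 0.62600^2 = 0.439685
P(M+6) = 0.62600^3 = 0.245314
The M+4 peak is largest (0.439685); scaling to 100 gives 11.90 : 59.74 : 100.00 : 55.79.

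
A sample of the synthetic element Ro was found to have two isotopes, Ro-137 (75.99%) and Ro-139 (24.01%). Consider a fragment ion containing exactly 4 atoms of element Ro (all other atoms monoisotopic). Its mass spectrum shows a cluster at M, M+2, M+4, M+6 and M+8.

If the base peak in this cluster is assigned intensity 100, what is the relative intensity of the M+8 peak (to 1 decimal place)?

(0.7599 + 0.2401)^4 gives M 0.3334, M+2 0.4214, M+4 0.1997, M+6 0.0421, M+8 0.0033; the largest is M+2.
P(M+2) = C(4,1) × 0.7599^3 × 0.2401^1 = 4 × 0.43880274 × 0.2401 = 0.421426 (base)
P(M+8) = C(4,4) × 0.7599^0 × 0.2401^4 = 1 × 1.0000 × 0.00332329 = 0.003323
Relative intensity = 0.003323 / 0.421426 × 100 = 0.8

0.8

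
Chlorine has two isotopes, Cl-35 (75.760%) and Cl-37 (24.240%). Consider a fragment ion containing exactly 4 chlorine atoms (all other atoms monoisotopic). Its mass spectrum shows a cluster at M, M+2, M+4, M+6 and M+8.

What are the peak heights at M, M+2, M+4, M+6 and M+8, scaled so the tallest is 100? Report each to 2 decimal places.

78.14 : 100.00 : 47.99 : 10.24 : 0.82

Expanding (0.75760 + 0.24240)^4:
P(M) = 0.75760^4 = 0.329428
P(M+2) = 4 × 0.75760^3 × 0.24240^1 = 0.421612
P(M+4) = 6 × 0.75760^2 × 0.24240^2 = 0.202347
P(M+6) = 4 × 0.75760^1 × 0.24240^3 = 0.043162
P(M+8) = 0.24240^4 = 0.003452
The M+2 peak is largest (0.421612); scaling to 100 gives 78.14 : 100.00 : 47.99 : 10.24 : 0.82.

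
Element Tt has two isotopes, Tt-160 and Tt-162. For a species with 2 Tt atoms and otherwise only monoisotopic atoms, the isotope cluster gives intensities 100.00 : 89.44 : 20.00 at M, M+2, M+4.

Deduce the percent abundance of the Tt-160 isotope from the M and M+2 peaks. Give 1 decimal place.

Let p = fractional abundance of Tt-160. I(M+2)/I(M) = [C(2,1)·p^1·(1−p)] / p^2 = 2·(1−p)/p = 89.44/100.00 = 0.8944
(1−p)/p = 0.8944/2 = 0.4472  ⇒  p = 1/(1 + 0.4472) = 0.6910
Tt-160: 69.1%, Tt-162: 30.9%.

69.1%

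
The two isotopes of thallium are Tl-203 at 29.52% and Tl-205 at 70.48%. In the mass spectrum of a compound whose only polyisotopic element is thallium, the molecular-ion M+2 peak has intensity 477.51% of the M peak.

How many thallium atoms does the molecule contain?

2

For n independent Tl atoms, I(M+2)/I(M) = n · (abundance Tl-205) / (abundance Tl-203) = n · 0.7048/0.2952.
n = 4.7751 × 0.2952/0.7048 = 2.00 ≈ 2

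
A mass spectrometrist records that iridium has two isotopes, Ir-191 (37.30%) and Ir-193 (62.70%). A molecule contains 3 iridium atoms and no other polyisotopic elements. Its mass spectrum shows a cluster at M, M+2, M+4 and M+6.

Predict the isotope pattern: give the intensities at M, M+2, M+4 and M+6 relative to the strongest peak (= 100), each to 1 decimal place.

The 3 Ir atoms are independent, so intensities follow the terms of (0.3730 + 0.6270)^3.
P(M) = 0.3730^3 = 0.051895
P(M+2) = 3 × 0.3730^2 × 0.6270^1 = 0.261702
P(M+4) = 3 × 0.3730^1 × 0.6270^2 = 0.439911
P(M+6) = 0.6270^3 = 0.246492
The M+4 peak is largest (0.439911); scaling to 100 gives 11.8 : 59.5 : 100.0 : 56.0.

11.8 : 59.5 : 100.0 : 56.0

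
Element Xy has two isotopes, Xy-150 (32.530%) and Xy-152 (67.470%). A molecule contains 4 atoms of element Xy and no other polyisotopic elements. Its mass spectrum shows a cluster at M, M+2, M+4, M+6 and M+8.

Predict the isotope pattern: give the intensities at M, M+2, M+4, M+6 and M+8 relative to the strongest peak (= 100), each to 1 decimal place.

Expanding (0.32530 + 0.67470)^4:
P(M) = 0.32530^4 = 0.011198
P(M+2) = 4 × 0.32530^3 × 0.67470^1 = 0.092902
P(M+4) = 6 × 0.32530^2 × 0.67470^2 = 0.289029
P(M+6) = 4 × 0.32530^1 × 0.67470^3 = 0.399647
P(M+8) = 0.67470^4 = 0.207225
The M+6 peak is largest (0.399647); scaling to 100 gives 2.8 : 23.2 : 72.3 : 100.0 : 51.9.

2.8 : 23.2 : 72.3 : 100.0 : 51.9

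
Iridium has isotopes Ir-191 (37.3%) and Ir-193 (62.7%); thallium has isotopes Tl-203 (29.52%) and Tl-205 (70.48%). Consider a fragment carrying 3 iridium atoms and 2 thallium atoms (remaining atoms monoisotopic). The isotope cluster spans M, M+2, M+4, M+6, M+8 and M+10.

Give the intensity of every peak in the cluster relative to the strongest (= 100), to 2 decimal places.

Iridium pattern (n=3): 0.05189512 : 0.26170165 : 0.43991135 : 0.24649188
Thallium pattern (n=2): 0.08714304 : 0.41611392 : 0.49674304
Convolve the two distributions (both contribute in 2-u steps):
  M: 0.05189512×0.08714304 = 0.004522
  M+2: 0.05189512×0.41611392 + 0.26170165×0.08714304 = 0.044400
  M+4: 0.05189512×0.49674304 + 0.26170165×0.41611392 + 0.43991135×0.08714304 = 0.173011
  M+6: 0.26170165×0.49674304 + 0.43991135×0.41611392 + 0.24649188×0.08714304 = 0.334532
  M+8: 0.43991135×0.49674304 + 0.24649188×0.41611392 = 0.321092
  M+10: 0.24649188×0.49674304 = 0.122443
Scale to base peak (0.334532) = 100: 1.35 : 13.27 : 51.72 : 100.00 : 95.98 : 36.60

1.35 : 13.27 : 51.72 : 100.00 : 95.98 : 36.60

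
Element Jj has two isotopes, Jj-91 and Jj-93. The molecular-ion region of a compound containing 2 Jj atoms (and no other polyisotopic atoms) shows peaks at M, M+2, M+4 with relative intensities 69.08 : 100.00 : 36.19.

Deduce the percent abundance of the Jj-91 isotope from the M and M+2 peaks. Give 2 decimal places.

58.01%

Write p for the Jj-91 fraction. I(M+2)/I(M) = [C(2,1)·p^1·(1−p)] / p^2 = 2·(1−p)/p = 100.00/69.08 = 1.4476
(1−p)/p = 1.4476/2 = 0.7238  ⇒  p = 1/(1 + 0.7238) = 0.5801
Jj-91: 58.01%, Jj-93: 41.99%.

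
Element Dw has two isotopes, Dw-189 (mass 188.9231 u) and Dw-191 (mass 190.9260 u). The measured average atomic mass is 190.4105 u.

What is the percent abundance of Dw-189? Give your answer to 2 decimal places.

Let x be the fractional abundance of Dw-189; then Dw-191 has abundance 1 − x.
188.9231·x + 190.9260·(1 − x) = 190.4105
(188.9231 − 190.9260)·x = 190.4105 − 190.9260
x = -0.5155 / -2.0029 = 0.25738 → 25.74% Dw-189, 74.26% Dw-191.

25.74%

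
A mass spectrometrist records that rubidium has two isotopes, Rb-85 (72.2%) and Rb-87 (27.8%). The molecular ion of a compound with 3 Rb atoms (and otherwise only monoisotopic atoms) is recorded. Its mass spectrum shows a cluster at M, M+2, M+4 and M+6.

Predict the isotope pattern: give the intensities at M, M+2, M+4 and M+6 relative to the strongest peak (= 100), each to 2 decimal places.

The 3 Rb atoms are independent, so intensities follow the terms of (0.722 + 0.278)^3.
P(M) = 0.722^3 = 0.376367
P(M+2) = 3 × 0.722^2 × 0.278^1 = 0.434751
P(M+4) = 3 × 0.722^1 × 0.278^2 = 0.167397
P(M+6) = 0.278^3 = 0.021485
The M+2 peak is largest (0.434751); scaling to 100 gives 86.57 : 100.00 : 38.50 : 4.94.

86.57 : 100.00 : 38.50 : 4.94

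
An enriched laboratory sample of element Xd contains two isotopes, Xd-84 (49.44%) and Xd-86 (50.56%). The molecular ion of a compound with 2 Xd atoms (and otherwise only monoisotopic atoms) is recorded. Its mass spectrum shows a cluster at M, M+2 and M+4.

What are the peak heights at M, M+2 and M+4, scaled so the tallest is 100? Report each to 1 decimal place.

The 2 Xd atoms are independent, so intensities follow the terms of (0.4944 + 0.5056)^2.
P(M) = 0.4944^2 = 0.244431
P(M+2) = 2 × 0.4944^1 × 0.5056^1 = 0.499937
P(M+4) = 0.5056^2 = 0.255631
The M+2 peak is largest (0.499937); scaling to 100 gives 48.9 : 100.0 : 51.1.

48.9 : 100.0 : 51.1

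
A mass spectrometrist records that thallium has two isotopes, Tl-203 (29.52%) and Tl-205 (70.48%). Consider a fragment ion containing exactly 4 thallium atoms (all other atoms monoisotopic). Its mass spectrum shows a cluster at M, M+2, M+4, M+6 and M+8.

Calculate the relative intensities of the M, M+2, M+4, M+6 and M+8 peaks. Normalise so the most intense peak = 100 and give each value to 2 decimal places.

Each Tl atom is independently Tl-203 (p = 0.2952) or Tl-205 (q = 0.7048); the cluster is the binomial expansion (p + q)^4.
P(M) = 0.2952^4 = 0.007594
P(M+2) = 4 × 0.2952^3 × 0.7048^1 = 0.072523
P(M+4) = 6 × 0.2952^2 × 0.7048^2 = 0.259726
P(M+6) = 4 × 0.2952^1 × 0.7048^3 = 0.413403
P(M+8) = 0.7048^4 = 0.246754
The M+6 peak is largest (0.413403); scaling to 100 gives 1.84 : 17.54 : 62.83 : 100.00 : 59.69.

1.84 : 17.54 : 62.83 : 100.00 : 59.69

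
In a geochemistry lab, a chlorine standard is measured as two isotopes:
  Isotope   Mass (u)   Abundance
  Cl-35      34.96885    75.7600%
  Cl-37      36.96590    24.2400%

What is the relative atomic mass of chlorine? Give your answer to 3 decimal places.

Ar = Σ fᵢ·mᵢ = 0.757600 × 34.96885 + 0.242400 × 36.96590
= 26.492401 + 8.960534 = 35.452935 u

35.453 u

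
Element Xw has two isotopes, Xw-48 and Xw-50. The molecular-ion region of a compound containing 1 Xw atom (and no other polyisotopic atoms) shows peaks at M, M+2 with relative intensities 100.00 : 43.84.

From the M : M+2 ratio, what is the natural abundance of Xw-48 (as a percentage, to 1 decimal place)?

Write p for the Xw-48 fraction. I(M+2)/I(M) = [C(1,1)·p^0·(1−p)] / p^1 = 1·(1−p)/p = 43.84/100.00 = 0.4384
(1−p)/p = 0.4384/1 = 0.4384  ⇒  p = 1/(1 + 0.4384) = 0.6952
Xw-48: 69.5%, Xw-50: 30.5%.

69.5%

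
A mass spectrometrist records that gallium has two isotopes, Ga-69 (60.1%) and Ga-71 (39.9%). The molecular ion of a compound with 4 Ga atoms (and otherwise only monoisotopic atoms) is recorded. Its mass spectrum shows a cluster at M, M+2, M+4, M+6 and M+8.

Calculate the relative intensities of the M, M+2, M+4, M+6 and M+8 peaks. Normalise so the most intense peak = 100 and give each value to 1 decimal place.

The 4 Ga atoms are independent, so intensities follow the terms of (0.601 + 0.399)^4.
P(M) = 0.601^4 = 0.130466
P(M+2) = 4 × 0.601^3 × 0.399^1 = 0.346463
P(M+4) = 6 × 0.601^2 × 0.399^2 = 0.345021
P(M+6) = 4 × 0.601^1 × 0.399^3 = 0.152705
P(M+8) = 0.399^4 = 0.025345
The M+2 peak is largest (0.346463); scaling to 100 gives 37.7 : 100.0 : 99.6 : 44.1 : 7.3.

37.7 : 100.0 : 99.6 : 44.1 : 7.3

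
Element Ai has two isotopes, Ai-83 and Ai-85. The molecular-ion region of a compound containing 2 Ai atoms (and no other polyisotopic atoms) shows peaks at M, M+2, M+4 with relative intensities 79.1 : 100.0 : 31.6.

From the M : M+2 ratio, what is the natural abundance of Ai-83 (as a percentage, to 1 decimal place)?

61.3%

If p is the fraction of Ai that is Ai-83, then I(M+2)/I(M) = [C(2,1)·p^1·(1−p)] / p^2 = 2·(1−p)/p = 100.0/79.1 = 1.2642
(1−p)/p = 1.2642/2 = 0.6321  ⇒  p = 1/(1 + 0.6321) = 0.6127
Ai-83: 61.3%, Ai-85: 38.7%.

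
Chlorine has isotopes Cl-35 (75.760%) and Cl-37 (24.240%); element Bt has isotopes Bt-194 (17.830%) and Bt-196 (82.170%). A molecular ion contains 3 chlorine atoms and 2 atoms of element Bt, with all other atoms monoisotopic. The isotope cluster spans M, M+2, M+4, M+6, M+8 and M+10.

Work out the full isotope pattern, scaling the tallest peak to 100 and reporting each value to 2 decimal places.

Chlorine pattern (n=3): 0.4348304 : 0.41738208 : 0.13354464 : 0.01424288
Element Bt pattern (n=2): 0.03179089 : 0.29301822 : 0.67519089
Convolve the two distributions (both contribute in 2-u steps):
  M: 0.4348304×0.03179089 = 0.013824
  M+2: 0.4348304×0.29301822 + 0.41738208×0.03179089 = 0.140682
  M+4: 0.4348304×0.67519089 + 0.41738208×0.29301822 + 0.13354464×0.03179089 = 0.420140
  M+6: 0.41738208×0.67519089 + 0.13354464×0.29301822 + 0.01424288×0.03179089 = 0.321396
  M+8: 0.13354464×0.67519089 + 0.01424288×0.29301822 = 0.094342
  M+10: 0.01424288×0.67519089 = 0.009617
Scale to base peak (0.420140) = 100: 3.29 : 33.48 : 100.00 : 76.50 : 22.45 : 2.29

3.29 : 33.48 : 100.00 : 76.50 : 22.45 : 2.29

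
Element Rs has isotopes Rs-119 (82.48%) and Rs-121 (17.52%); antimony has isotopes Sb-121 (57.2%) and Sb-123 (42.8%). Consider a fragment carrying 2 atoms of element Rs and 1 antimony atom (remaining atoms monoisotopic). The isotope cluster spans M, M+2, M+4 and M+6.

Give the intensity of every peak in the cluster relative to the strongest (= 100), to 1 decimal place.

85.2 : 100.0 : 30.9 : 2.9

Element Rs pattern (n=2): 0.68029504 : 0.28900992 : 0.03069504
Antimony pattern (n=1): 0.5720 : 0.4280
Convolve the two distributions (both contribute in 2-u steps):
  M: 0.68029504×0.5720 = 0.389129
  M+2: 0.68029504×0.4280 + 0.28900992×0.5720 = 0.456480
  M+4: 0.28900992×0.4280 + 0.03069504×0.5720 = 0.141254
  M+6: 0.03069504×0.4280 = 0.013137
Scale to base peak (0.456480) = 100: 85.2 : 100.0 : 30.9 : 2.9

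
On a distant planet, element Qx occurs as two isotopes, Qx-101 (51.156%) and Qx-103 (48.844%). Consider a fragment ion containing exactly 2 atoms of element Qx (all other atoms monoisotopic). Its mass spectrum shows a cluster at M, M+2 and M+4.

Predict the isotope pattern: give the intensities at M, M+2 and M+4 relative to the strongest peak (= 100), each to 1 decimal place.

52.4 : 100.0 : 47.7

The 2 Qx atoms are independent, so intensities follow the terms of (0.51156 + 0.48844)^2.
P(M) = 0.51156^2 = 0.261694
P(M+2) = 2 × 0.51156^1 × 0.48844^1 = 0.499733
P(M+4) = 0.48844^2 = 0.238574
The M+2 peak is largest (0.499733); scaling to 100 gives 52.4 : 100.0 : 47.7.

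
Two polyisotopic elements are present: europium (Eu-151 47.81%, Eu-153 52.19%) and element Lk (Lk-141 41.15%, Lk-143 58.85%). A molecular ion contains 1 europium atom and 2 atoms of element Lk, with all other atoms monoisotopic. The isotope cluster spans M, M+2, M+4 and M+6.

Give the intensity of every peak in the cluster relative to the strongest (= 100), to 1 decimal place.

19.4 : 76.5 : 100.0 : 43.2

Europium pattern (n=1): 0.4781 : 0.5219
Element Lk pattern (n=2): 0.16933225 : 0.4843355 : 0.34633225
Convolve the two distributions (both contribute in 2-u steps):
  M: 0.4781×0.16933225 = 0.080958
  M+2: 0.4781×0.4843355 + 0.5219×0.16933225 = 0.319935
  M+4: 0.4781×0.34633225 + 0.5219×0.4843355 = 0.418356
  M+6: 0.5219×0.34633225 = 0.180751
Scale to base peak (0.418356) = 100: 19.4 : 76.5 : 100.0 : 43.2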